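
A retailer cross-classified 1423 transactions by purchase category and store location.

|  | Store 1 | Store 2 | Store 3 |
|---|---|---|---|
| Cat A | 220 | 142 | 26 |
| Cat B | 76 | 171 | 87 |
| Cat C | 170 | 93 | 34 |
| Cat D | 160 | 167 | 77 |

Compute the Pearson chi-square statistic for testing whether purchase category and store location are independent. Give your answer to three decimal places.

128.328

Row totals: 388, 334, 297, 404. Column totals: 626, 573, 224. Grand total N = 1423.
Expected counts (row total × column total / N):
  Cat A, Store 1: 388×626/1423 = 170.68728
  Cat A, Store 2: 388×573/1423 = 156.23612
  Cat A, Store 3: 388×224/1423 = 61.07660
  Cat B, Store 1: 334×626/1423 = 146.93183
  Cat B, Store 2: 334×573/1423 = 134.49192
  Cat B, Store 3: 334×224/1423 = 52.57625
  Cat C, Store 1: 297×626/1423 = 130.65495
  Cat C, Store 2: 297×573/1423 = 119.59311
  Cat C, Store 3: 297×224/1423 = 46.75193
  Cat D, Store 1: 404×626/1423 = 177.72593
  Cat D, Store 2: 404×573/1423 = 162.67885
  Cat D, Store 3: 404×224/1423 = 63.59522
Contributions (O − E)²/E:
  (220 − 170.68728)²/170.68728 = 14.2468
  (142 − 156.23612)²/156.23612 = 1.2972
  (26 − 61.07660)²/61.07660 = 20.1447
  (76 − 146.93183)²/146.93183 = 34.2426
  (171 − 134.49192)²/134.49192 = 9.9102
  (87 − 52.57625)²/52.57625 = 22.5386
  (170 − 130.65495)²/130.65495 = 11.8483
  (93 − 119.59311)²/119.59311 = 5.9133
  (34 − 46.75193)²/46.75193 = 3.4782
  (160 − 177.72593)²/177.72593 = 1.7679
  (167 − 162.67885)²/162.67885 = 0.1148
  (77 − 63.59522)²/63.59522 = 2.8255
χ² = 14.2468 + 1.2972 + 20.1447 + 34.2426 + 9.9102 + 22.5386 + 11.8483 + 5.9133 + 3.4782 + 1.7679 + 0.1148 + 2.8255 = 128.328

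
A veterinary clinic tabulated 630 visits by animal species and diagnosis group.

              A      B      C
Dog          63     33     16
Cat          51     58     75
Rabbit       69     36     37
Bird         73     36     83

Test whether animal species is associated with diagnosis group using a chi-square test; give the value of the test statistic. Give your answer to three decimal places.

46.437

Row totals: 112, 184, 142, 192. Column totals: 256, 163, 211. Grand total N = 630.
Expected counts (row total × column total / N):
  Dog, A: 112×256/630 = 45.5111
  Dog, B: 112×163/630 = 28.9778
  Dog, C: 112×211/630 = 37.5111
  Cat, A: 184×256/630 = 74.7683
  Cat, B: 184×163/630 = 47.6063
  Cat, C: 184×211/630 = 61.6254
  Rabbit, A: 142×256/630 = 57.7016
  Rabbit, B: 142×163/630 = 36.7397
  Rabbit, C: 142×211/630 = 47.5587
  Bird, A: 192×256/630 = 78.0190
  Bird, B: 192×163/630 = 49.6762
  Bird, C: 192×211/630 = 64.3048
Contributions (O − E)²/E:
  (63 − 45.5111)²/45.5111 = 6.7206
  (33 − 28.9778)²/28.9778 = 0.5583
  (16 − 37.5111)²/37.5111 = 12.3357
  (51 − 74.7683)²/74.7683 = 7.5558
  (58 − 47.6063)²/47.6063 = 2.2692
  (75 − 61.6254)²/61.6254 = 2.9027
  (69 − 57.7016)²/57.7016 = 2.2123
  (36 − 36.7397)²/36.7397 = 0.0149
  (37 − 47.5587)²/47.5587 = 2.3442
  (73 − 78.0190)²/78.0190 = 0.3229
  (36 − 49.6762)²/49.6762 = 3.7652
  (83 − 64.3048)²/64.3048 = 5.4352
χ² = 6.7206 + 0.5583 + 12.3357 + 7.5558 + 2.2692 + 2.9027 + 2.2123 + 0.0149 + 2.3442 + 0.3229 + 3.7652 + 5.4352 = 46.437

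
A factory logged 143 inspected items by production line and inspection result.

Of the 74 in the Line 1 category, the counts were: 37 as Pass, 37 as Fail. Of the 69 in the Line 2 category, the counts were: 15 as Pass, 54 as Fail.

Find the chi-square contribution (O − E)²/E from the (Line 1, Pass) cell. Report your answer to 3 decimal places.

3.784

Row total (Line 1) = 74; column total (Pass) = 52; N = 143.
Expected count E = 74 × 52 / 143 = 26.9091.
Contribution = (O − E)²/E = (37 − 26.9091)² / 26.9091 = 3.784.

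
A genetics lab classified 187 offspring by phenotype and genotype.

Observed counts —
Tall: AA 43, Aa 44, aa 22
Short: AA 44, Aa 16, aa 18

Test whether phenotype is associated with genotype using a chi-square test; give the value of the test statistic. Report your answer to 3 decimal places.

8.575

Row totals: 109, 78. Column totals: 87, 60, 40. Grand total N = 187.
Expected counts (row total × column total / N):
  Tall, AA: 109×87/187 = 50.7112
  Tall, Aa: 109×60/187 = 34.9733
  Tall, aa: 109×40/187 = 23.3155
  Short, AA: 78×87/187 = 36.2888
  Short, Aa: 78×60/187 = 25.0267
  Short, aa: 78×40/187 = 16.6845
Contributions (O − E)²/E:
  (43 − 50.7112)²/50.7112 = 1.1726
  (44 − 34.9733)²/34.9733 = 2.3298
  (22 − 23.3155)²/23.3155 = 0.0742
  (44 − 36.2888)²/36.2888 = 1.6386
  (16 − 25.0267)²/25.0267 = 3.2558
  (18 − 16.6845)²/16.6845 = 0.1037
χ² = 1.1726 + 2.3298 + 0.0742 + 1.6386 + 3.2558 + 0.1037 = 8.575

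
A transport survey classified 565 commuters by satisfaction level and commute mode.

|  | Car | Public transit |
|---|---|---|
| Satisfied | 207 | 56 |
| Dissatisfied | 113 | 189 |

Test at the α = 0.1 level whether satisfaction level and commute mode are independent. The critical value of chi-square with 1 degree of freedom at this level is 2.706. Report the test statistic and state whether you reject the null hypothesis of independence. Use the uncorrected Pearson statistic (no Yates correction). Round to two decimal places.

97.59; reject H₀

Row totals: 263, 302. Column totals: 320, 245. Grand total N = 565.
Expected counts (row total × column total / N):
  Satisfied, Car: 263×320/565 = 148.9558
  Satisfied, Public transit: 263×245/565 = 114.0442
  Dissatisfied, Car: 302×320/565 = 171.0442
  Dissatisfied, Public transit: 302×245/565 = 130.9558
Contributions (O − E)²/E:
  (207 − 148.9558)²/148.9558 = 22.6183
  (56 − 114.0442)²/114.0442 = 29.5423
  (113 − 171.0442)²/171.0442 = 19.6974
  (189 − 130.9558)²/130.9558 = 25.7272
χ² = 22.6183 + 29.5423 + 19.6974 + 25.7272 = 97.59
df = (2−1)(2−1) = 1. Since 97.59 > 2.706, reject the null hypothesis of independence at α = 0.1.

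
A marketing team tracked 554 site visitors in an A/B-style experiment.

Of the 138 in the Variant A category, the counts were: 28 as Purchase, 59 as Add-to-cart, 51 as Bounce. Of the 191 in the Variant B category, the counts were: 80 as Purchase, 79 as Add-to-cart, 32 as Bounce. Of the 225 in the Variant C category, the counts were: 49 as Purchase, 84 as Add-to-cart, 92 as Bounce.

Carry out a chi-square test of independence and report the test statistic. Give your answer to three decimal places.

Row totals: 138, 191, 225. Column totals: 157, 222, 175. Grand total N = 554.
Expected counts (row total × column total / N):
  Variant A, Purchase: 138×157/554 = 39.1083
  Variant A, Add-to-cart: 138×222/554 = 55.2996
  Variant A, Bounce: 138×175/554 = 43.5921
  Variant B, Purchase: 191×157/554 = 54.1282
  Variant B, Add-to-cart: 191×222/554 = 76.5379
  Variant B, Bounce: 191×175/554 = 60.3339
  Variant C, Purchase: 225×157/554 = 63.7635
  Variant C, Add-to-cart: 225×222/554 = 90.1625
  Variant C, Bounce: 225×175/554 = 71.0740
Contributions (O − E)²/E:
  (28 − 39.1083)²/39.1083 = 3.1552
  (59 − 55.2996)²/55.2996 = 0.2476
  (51 − 43.5921)²/43.5921 = 1.2589
  (80 − 54.1282)²/54.1282 = 12.3660
  (79 − 76.5379)²/76.5379 = 0.0792
  (32 − 60.3339)²/60.3339 = 13.3061
  (49 − 63.7635)²/63.7635 = 3.4183
  (84 − 90.1625)²/90.1625 = 0.4212
  (92 − 71.0740)²/71.0740 = 6.1611
χ² = 3.1552 + 0.2476 + 1.2589 + 12.3660 + 0.0792 + 13.3061 + 3.4183 + 0.4212 + 6.1611 = 40.414

40.414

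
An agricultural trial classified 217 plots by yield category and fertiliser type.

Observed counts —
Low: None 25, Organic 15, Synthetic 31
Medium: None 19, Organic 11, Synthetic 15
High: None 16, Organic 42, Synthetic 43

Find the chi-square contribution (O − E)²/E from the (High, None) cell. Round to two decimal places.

5.09

Row total (High) = 101; column total (None) = 60; N = 217.
Expected count E = 101 × 60 / 217 = 27.9263.
Contribution = (O − E)²/E = (16 − 27.9263)² / 27.9263 = 5.09.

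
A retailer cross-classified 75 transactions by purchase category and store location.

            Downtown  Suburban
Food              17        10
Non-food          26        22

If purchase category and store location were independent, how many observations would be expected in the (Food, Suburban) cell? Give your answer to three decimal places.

11.520

Row total (Food) = 27; column total (Suburban) = 32; grand total N = 75.
Expected count = (row total × column total) / N = 27 × 32 / 75 = 11.520.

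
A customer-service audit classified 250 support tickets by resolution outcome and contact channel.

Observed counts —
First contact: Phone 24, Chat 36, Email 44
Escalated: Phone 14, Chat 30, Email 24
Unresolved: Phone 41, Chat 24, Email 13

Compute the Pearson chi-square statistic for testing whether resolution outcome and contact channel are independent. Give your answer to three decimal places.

27.027

Row totals: 104, 68, 78. Column totals: 79, 90, 81. Grand total N = 250.
Expected counts (row total × column total / N):
  First contact, Phone: 104×79/250 = 32.8640
  First contact, Chat: 104×90/250 = 37.4400
  First contact, Email: 104×81/250 = 33.6960
  Escalated, Phone: 68×79/250 = 21.4880
  Escalated, Chat: 68×90/250 = 24.4800
  Escalated, Email: 68×81/250 = 22.0320
  Unresolved, Phone: 78×79/250 = 24.6480
  Unresolved, Chat: 78×90/250 = 28.0800
  Unresolved, Email: 78×81/250 = 25.2720
Contributions (O − E)²/E:
  (24 − 32.8640)²/32.8640 = 2.3908
  (36 − 37.4400)²/37.4400 = 0.0554
  (44 − 33.6960)²/33.6960 = 3.1509
  (14 − 21.4880)²/21.4880 = 2.6094
  (30 − 24.4800)²/24.4800 = 1.2447
  (24 − 22.0320)²/22.0320 = 0.1758
  (41 − 24.6480)²/24.6480 = 10.8483
  (24 − 28.0800)²/28.0800 = 0.5928
  (13 − 25.2720)²/25.2720 = 5.9592
χ² = 2.3908 + 0.0554 + 3.1509 + 2.6094 + 1.2447 + 0.1758 + 10.8483 + 0.5928 + 5.9592 = 27.027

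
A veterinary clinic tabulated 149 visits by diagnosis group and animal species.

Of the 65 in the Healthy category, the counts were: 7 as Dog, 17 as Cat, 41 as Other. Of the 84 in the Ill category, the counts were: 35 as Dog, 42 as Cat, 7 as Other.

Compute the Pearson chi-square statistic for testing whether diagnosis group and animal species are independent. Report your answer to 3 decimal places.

Row totals: 65, 84. Column totals: 42, 59, 48. Grand total N = 149.
Expected counts (row total × column total / N):
  Healthy, Dog: 65×42/149 = 18.32215
  Healthy, Cat: 65×59/149 = 25.73826
  Healthy, Other: 65×48/149 = 20.93960
  Ill, Dog: 84×42/149 = 23.67785
  Ill, Cat: 84×59/149 = 33.26174
  Ill, Other: 84×48/149 = 27.06040
Contributions (O − E)²/E:
  (7 − 18.32215)²/18.32215 = 6.9965
  (17 − 25.73826)²/25.73826 = 2.9667
  (41 − 20.93960)²/20.93960 = 19.2181
  (35 − 23.67785)²/23.67785 = 5.4140
  (42 − 33.26174)²/33.26174 = 2.2956
  (7 − 27.06040)²/27.06040 = 14.8712
χ² = 6.9965 + 2.9667 + 19.2181 + 5.4140 + 2.2956 + 14.8712 = 51.762

51.762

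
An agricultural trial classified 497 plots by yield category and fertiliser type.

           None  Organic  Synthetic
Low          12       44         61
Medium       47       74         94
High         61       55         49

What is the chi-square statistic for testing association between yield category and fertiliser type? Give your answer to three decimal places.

30.486

Row totals: 117, 215, 165. Column totals: 120, 173, 204. Grand total N = 497.
Expected counts (row total × column total / N):
  Low, None: 117×120/497 = 28.2495
  Low, Organic: 117×173/497 = 40.7264
  Low, Synthetic: 117×204/497 = 48.0241
  Medium, None: 215×120/497 = 51.9115
  Medium, Organic: 215×173/497 = 74.8390
  Medium, Synthetic: 215×204/497 = 88.2495
  High, None: 165×120/497 = 39.8390
  High, Organic: 165×173/497 = 57.4346
  High, Synthetic: 165×204/497 = 67.7264
Contributions (O − E)²/E:
  (12 − 28.2495)²/28.2495 = 9.3469
  (44 − 40.7264)²/40.7264 = 0.2631
  (61 − 48.0241)²/48.0241 = 3.5060
  (47 − 51.9115)²/51.9115 = 0.4647
  (74 − 74.8390)²/74.8390 = 0.0094
  (94 − 88.2495)²/88.2495 = 0.3747
  (61 − 39.8390)²/39.8390 = 11.2399
  (55 − 57.4346)²/57.4346 = 0.1032
  (49 − 67.7264)²/67.7264 = 5.1779
χ² = 9.3469 + 0.2631 + 3.5060 + 0.4647 + 0.0094 + 0.3747 + 11.2399 + 0.1032 + 5.1779 = 30.486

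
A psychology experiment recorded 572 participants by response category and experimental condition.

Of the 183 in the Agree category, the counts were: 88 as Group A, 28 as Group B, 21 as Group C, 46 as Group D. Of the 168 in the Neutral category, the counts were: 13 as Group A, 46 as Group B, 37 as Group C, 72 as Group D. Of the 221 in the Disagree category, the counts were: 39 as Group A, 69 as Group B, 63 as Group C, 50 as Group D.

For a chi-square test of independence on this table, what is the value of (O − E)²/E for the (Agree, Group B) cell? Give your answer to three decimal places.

Row total (Agree) = 183; column total (Group B) = 143; N = 572.
Expected count E = 183 × 143 / 572 = 45.75000.
Contribution = (O − E)²/E = (28 − 45.75000)² / 45.75000 = 6.887.

6.887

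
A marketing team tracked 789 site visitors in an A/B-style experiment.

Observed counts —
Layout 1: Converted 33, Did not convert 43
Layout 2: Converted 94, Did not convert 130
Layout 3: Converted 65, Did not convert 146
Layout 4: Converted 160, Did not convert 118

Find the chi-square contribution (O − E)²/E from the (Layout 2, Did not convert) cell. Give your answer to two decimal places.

0.28

Row total (Layout 2) = 224; column total (Did not convert) = 437; N = 789.
Expected count E = 224 × 437 / 789 = 124.066.
Contribution = (O − E)²/E = (130 − 124.066)² / 124.066 = 0.28.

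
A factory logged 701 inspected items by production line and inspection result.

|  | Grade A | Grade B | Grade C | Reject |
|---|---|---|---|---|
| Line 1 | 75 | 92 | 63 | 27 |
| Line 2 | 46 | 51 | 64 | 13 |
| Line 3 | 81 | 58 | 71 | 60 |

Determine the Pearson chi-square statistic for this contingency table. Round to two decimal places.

Row totals: 257, 174, 270. Column totals: 202, 201, 198, 100. Grand total N = 701.
Expected counts (row total × column total / N):
  Line 1, Grade A: 257×202/701 = 74.057
  Line 1, Grade B: 257×201/701 = 73.690
  Line 1, Grade C: 257×198/701 = 72.591
  Line 1, Reject: 257×100/701 = 36.662
  Line 2, Grade A: 174×202/701 = 50.140
  Line 2, Grade B: 174×201/701 = 49.892
  Line 2, Grade C: 174×198/701 = 49.147
  Line 2, Reject: 174×100/701 = 24.822
  Line 3, Grade A: 270×202/701 = 77.803
  Line 3, Grade B: 270×201/701 = 77.418
  Line 3, Grade C: 270×198/701 = 76.262
  Line 3, Reject: 270×100/701 = 38.516
Contributions (O − E)²/E:
  (75 − 74.057)²/74.057 = 0.0120
  (92 − 73.690)²/73.690 = 4.5495
  (63 − 72.591)²/72.591 = 1.2672
  (27 − 36.662)²/36.662 = 2.5463
  (46 − 50.140)²/50.140 = 0.3418
  (51 − 49.892)²/49.892 = 0.0246
  (64 − 49.147)²/49.147 = 4.4888
  (13 − 24.822)²/24.822 = 5.6305
  (81 − 77.803)²/77.803 = 0.1314
  (58 − 77.418)²/77.418 = 4.8704
  (71 − 76.262)²/76.262 = 0.3631
  (60 − 38.516)²/38.516 = 11.9836
χ² = 0.0120 + 4.5495 + 1.2672 + 2.5463 + 0.3418 + 0.0246 + 4.4888 + 5.6305 + 0.1314 + 4.8704 + 0.3631 + 11.9836 = 36.21

36.21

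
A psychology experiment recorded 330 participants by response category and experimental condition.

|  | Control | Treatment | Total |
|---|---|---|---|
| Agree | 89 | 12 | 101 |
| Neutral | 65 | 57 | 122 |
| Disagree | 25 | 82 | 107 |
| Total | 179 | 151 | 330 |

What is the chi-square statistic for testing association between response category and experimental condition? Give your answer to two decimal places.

87.85

Grand total N = 330.
Expected counts (row total × column total / N):
  Agree, Control: 101×179/330 = 54.7848
  Agree, Treatment: 101×151/330 = 46.2152
  Neutral, Control: 122×179/330 = 66.1758
  Neutral, Treatment: 122×151/330 = 55.8242
  Disagree, Control: 107×179/330 = 58.0394
  Disagree, Treatment: 107×151/330 = 48.9606
Contributions (O − E)²/E:
  (89 − 54.7848)²/54.7848 = 21.3687
  (12 − 46.2152)²/46.2152 = 25.3311
  (65 − 66.1758)²/66.1758 = 0.0209
  (57 − 55.8242)²/55.8242 = 0.0248
  (25 − 58.0394)²/58.0394 = 18.8079
  (82 − 48.9606)²/48.9606 = 22.2955
χ² = 21.3687 + 25.3311 + 0.0209 + 0.0248 + 18.8079 + 22.2955 = 87.85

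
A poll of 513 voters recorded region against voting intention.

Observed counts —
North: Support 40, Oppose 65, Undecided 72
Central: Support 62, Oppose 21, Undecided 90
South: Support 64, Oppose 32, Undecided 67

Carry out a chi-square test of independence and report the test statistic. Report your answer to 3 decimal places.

Row totals: 177, 173, 163. Column totals: 166, 118, 229. Grand total N = 513.
Expected counts (row total × column total / N):
  North, Support: 177×166/513 = 57.27485
  North, Oppose: 177×118/513 = 40.71345
  North, Undecided: 177×229/513 = 79.01170
  Central, Support: 173×166/513 = 55.98051
  Central, Oppose: 173×118/513 = 39.79337
  Central, Undecided: 173×229/513 = 77.22612
  South, Support: 163×166/513 = 52.74464
  South, Oppose: 163×118/513 = 37.49318
  South, Undecided: 163×229/513 = 72.76218
Contributions (O − E)²/E:
  (40 − 57.27485)²/57.27485 = 5.2103
  (65 − 40.71345)²/40.71345 = 14.4875
  (72 − 79.01170)²/79.01170 = 0.6222
  (62 − 55.98051)²/55.98051 = 0.6473
  (21 − 39.79337)²/39.79337 = 8.8756
  (90 − 77.22612)²/77.22612 = 2.1129
  (64 − 52.74464)²/52.74464 = 2.4018
  (32 − 37.49318)²/37.49318 = 0.8048
  (67 − 72.76218)²/72.76218 = 0.4563
χ² = 5.2103 + 14.4875 + 0.6222 + 0.6473 + 8.8756 + 2.1129 + 2.4018 + 0.8048 + 0.4563 = 35.619

35.619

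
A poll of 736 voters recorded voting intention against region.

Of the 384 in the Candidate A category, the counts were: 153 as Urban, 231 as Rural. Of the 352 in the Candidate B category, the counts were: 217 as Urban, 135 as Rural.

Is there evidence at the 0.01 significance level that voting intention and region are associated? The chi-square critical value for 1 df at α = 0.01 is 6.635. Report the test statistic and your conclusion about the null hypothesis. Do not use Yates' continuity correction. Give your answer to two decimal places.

Row totals: 384, 352. Column totals: 370, 366. Grand total N = 736.
Expected counts (row total × column total / N):
  Candidate A, Urban: 384×370/736 = 193.0435
  Candidate A, Rural: 384×366/736 = 190.9565
  Candidate B, Urban: 352×370/736 = 176.9565
  Candidate B, Rural: 352×366/736 = 175.0435
Contributions (O − E)²/E:
  (153 − 193.0435)²/193.0435 = 8.3063
  (231 − 190.9565)²/190.9565 = 8.3971
  (217 − 176.9565)²/176.9565 = 9.0614
  (135 − 175.0435)²/175.0435 = 9.1605
χ² = 8.3063 + 8.3971 + 9.0614 + 9.1605 = 34.93
df = (2−1)(2−1) = 1. Since 34.93 > 6.635, reject the null hypothesis of independence at α = 0.01.

34.93; reject H₀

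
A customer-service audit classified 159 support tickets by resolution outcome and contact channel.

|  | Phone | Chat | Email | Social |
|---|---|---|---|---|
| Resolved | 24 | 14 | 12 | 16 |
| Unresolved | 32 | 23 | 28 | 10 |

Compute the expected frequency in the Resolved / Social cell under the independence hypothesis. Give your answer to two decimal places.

10.79

Row total (Resolved) = 66; column total (Social) = 26; grand total N = 159.
Expected count = (row total × column total) / N = 66 × 26 / 159 = 10.79.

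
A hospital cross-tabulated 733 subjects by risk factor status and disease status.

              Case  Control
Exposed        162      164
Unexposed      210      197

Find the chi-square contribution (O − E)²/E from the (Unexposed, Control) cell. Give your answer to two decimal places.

Row total (Unexposed) = 407; column total (Control) = 361; N = 733.
Expected count E = 407 × 361 / 733 = 200.446.
Contribution = (O − E)²/E = (197 − 200.446)² / 200.446 = 0.06.

0.06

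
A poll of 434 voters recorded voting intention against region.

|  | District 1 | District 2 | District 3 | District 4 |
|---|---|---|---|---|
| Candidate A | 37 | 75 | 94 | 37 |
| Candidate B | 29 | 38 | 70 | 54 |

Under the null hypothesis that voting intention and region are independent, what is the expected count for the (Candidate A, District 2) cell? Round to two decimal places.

63.27

Row total (Candidate A) = 243; column total (District 2) = 113; grand total N = 434.
Expected count = (row total × column total) / N = 243 × 113 / 434 = 63.27.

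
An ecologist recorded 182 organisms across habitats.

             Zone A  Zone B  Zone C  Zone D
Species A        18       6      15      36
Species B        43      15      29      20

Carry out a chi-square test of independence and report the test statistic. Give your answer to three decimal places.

18.061

Row totals: 75, 107. Column totals: 61, 21, 44, 56. Grand total N = 182.
Expected counts (row total × column total / N):
  Species A, Zone A: 75×61/182 = 25.1374
  Species A, Zone B: 75×21/182 = 8.6538
  Species A, Zone C: 75×44/182 = 18.1319
  Species A, Zone D: 75×56/182 = 23.0769
  Species B, Zone A: 107×61/182 = 35.8626
  Species B, Zone B: 107×21/182 = 12.3462
  Species B, Zone C: 107×44/182 = 25.8681
  Species B, Zone D: 107×56/182 = 32.9231
Contributions (O − E)²/E:
  (18 − 25.1374)²/25.1374 = 2.0266
  (6 − 8.6538)²/8.6538 = 0.8138
  (15 − 18.1319)²/18.1319 = 0.5410
  (36 − 23.0769)²/23.0769 = 7.2370
  (43 − 35.8626)²/35.8626 = 1.4205
  (15 − 12.3462)²/12.3462 = 0.5704
  (29 − 25.8681)²/25.8681 = 0.3792
  (20 − 32.9231)²/32.9231 = 5.0726
χ² = 2.0266 + 0.8138 + 0.5410 + 7.2370 + 1.4205 + 0.5704 + 0.3792 + 5.0726 = 18.061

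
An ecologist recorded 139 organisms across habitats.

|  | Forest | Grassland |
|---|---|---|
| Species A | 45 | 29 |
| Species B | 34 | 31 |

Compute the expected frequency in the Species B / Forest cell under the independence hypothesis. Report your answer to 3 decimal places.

Row total (Species B) = 65; column total (Forest) = 79; grand total N = 139.
Expected count = (row total × column total) / N = 65 × 79 / 139 = 36.942.

36.942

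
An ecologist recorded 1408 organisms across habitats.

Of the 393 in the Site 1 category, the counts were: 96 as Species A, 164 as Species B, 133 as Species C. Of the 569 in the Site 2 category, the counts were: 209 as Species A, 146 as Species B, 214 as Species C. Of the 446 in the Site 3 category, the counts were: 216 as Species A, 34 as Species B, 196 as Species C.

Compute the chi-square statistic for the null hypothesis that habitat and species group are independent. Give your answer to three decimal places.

138.363

Row totals: 393, 569, 446. Column totals: 521, 344, 543. Grand total N = 1408.
Expected counts (row total × column total / N):
  Site 1, Species A: 393×521/1408 = 145.4212
  Site 1, Species B: 393×344/1408 = 96.0170
  Site 1, Species C: 393×543/1408 = 151.5618
  Site 2, Species A: 569×521/1408 = 210.5462
  Site 2, Species B: 569×344/1408 = 139.0170
  Site 2, Species C: 569×543/1408 = 219.4368
  Site 3, Species A: 446×521/1408 = 165.0327
  Site 3, Species B: 446×344/1408 = 108.9659
  Site 3, Species C: 446×543/1408 = 172.0014
Contributions (O − E)²/E:
  (96 − 145.4212)²/145.4212 = 16.7957
  (164 − 96.0170)²/96.0170 = 48.1341
  (133 − 151.5618)²/151.5618 = 2.2733
  (209 − 210.5462)²/210.5462 = 0.0114
  (146 − 139.0170)²/139.0170 = 0.3508
  (214 − 219.4368)²/219.4368 = 0.1347
  (216 − 165.0327)²/165.0327 = 15.7403
  (34 − 108.9659)²/108.9659 = 51.5747
  (196 − 172.0014)²/172.0014 = 3.3484
χ² = 16.7957 + 48.1341 + 2.2733 + 0.0114 + 0.3508 + 0.1347 + 15.7403 + 51.5747 + 3.3484 = 138.363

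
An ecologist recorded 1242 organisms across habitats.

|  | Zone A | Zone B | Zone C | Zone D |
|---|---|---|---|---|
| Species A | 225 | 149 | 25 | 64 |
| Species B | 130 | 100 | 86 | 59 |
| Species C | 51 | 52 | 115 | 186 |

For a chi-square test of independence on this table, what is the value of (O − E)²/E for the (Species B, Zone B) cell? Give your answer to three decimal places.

0.915

Row total (Species B) = 375; column total (Zone B) = 301; N = 1242.
Expected count E = 375 × 301 / 1242 = 90.88164.
Contribution = (O − E)²/E = (100 − 90.88164)² / 90.88164 = 0.915.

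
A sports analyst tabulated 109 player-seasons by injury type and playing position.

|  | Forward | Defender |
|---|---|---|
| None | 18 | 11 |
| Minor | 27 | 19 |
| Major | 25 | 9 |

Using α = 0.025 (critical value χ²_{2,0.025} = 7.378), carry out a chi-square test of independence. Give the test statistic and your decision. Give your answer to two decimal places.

1.95; fail to reject H₀

Row totals: 29, 46, 34. Column totals: 70, 39. Grand total N = 109.
Expected counts (row total × column total / N):
  None, Forward: 29×70/109 = 18.624
  None, Defender: 29×39/109 = 10.376
  Minor, Forward: 46×70/109 = 29.541
  Minor, Defender: 46×39/109 = 16.459
  Major, Forward: 34×70/109 = 21.835
  Major, Defender: 34×39/109 = 12.165
Contributions (O − E)²/E:
  (18 − 18.624)²/18.624 = 0.0209
  (11 − 10.376)²/10.376 = 0.0375
  (27 − 29.541)²/29.541 = 0.2186
  (19 − 16.459)²/16.459 = 0.3923
  (25 − 21.835)²/21.835 = 0.4588
  (9 − 12.165)²/12.165 = 0.8234
χ² = 0.0209 + 0.0375 + 0.2186 + 0.3923 + 0.4588 + 0.8234 = 1.95
df = (3−1)(2−1) = 2. Since 1.95 < 7.378, fail to reject the null hypothesis of independence at α = 0.025.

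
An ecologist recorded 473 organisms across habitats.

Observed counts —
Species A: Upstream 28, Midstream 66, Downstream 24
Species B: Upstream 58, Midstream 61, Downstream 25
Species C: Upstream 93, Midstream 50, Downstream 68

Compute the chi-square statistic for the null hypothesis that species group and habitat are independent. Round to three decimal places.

Row totals: 118, 144, 211. Column totals: 179, 177, 117. Grand total N = 473.
Expected counts (row total × column total / N):
  Species A, Upstream: 118×179/473 = 44.6554
  Species A, Midstream: 118×177/473 = 44.1564
  Species A, Downstream: 118×117/473 = 29.1882
  Species B, Upstream: 144×179/473 = 54.4947
  Species B, Midstream: 144×177/473 = 53.8858
  Species B, Downstream: 144×117/473 = 35.6195
  Species C, Upstream: 211×179/473 = 79.8499
  Species C, Midstream: 211×177/473 = 78.9577
  Species C, Downstream: 211×117/473 = 52.1924
Contributions (O − E)²/E:
  (28 − 44.6554)²/44.6554 = 6.2121
  (66 − 44.1564)²/44.1564 = 10.8057
  (24 − 29.1882)²/29.1882 = 0.9222
  (58 − 54.4947)²/54.4947 = 0.2255
  (61 − 53.8858)²/53.8858 = 0.9392
  (25 − 35.6195)²/35.6195 = 3.1661
  (93 − 79.8499)²/79.8499 = 2.1656
  (50 − 78.9577)²/78.9577 = 10.6202
  (68 − 52.1924)²/52.1924 = 4.7877
χ² = 6.2121 + 10.8057 + 0.9222 + 0.2255 + 0.9392 + 3.1661 + 2.1656 + 10.6202 + 4.7877 = 39.844

39.844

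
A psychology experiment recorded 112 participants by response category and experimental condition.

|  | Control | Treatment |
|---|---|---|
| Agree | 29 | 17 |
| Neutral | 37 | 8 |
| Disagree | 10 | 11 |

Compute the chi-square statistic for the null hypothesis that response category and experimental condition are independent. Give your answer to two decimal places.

Row totals: 46, 45, 21. Column totals: 76, 36. Grand total N = 112.
Expected counts (row total × column total / N):
  Agree, Control: 46×76/112 = 31.214
  Agree, Treatment: 46×36/112 = 14.786
  Neutral, Control: 45×76/112 = 30.536
  Neutral, Treatment: 45×36/112 = 14.464
  Disagree, Control: 21×76/112 = 14.250
  Disagree, Treatment: 21×36/112 = 6.750
Contributions (O − E)²/E:
  (29 − 31.214)²/31.214 = 0.1570
  (17 − 14.786)²/14.786 = 0.3315
  (37 − 30.536)²/30.536 = 1.3683
  (8 − 14.464)²/14.464 = 2.8888
  (10 − 14.250)²/14.250 = 1.2675
  (11 − 6.750)²/6.750 = 2.6759
χ² = 0.1570 + 0.3315 + 1.3683 + 2.8888 + 1.2675 + 2.6759 = 8.69

8.69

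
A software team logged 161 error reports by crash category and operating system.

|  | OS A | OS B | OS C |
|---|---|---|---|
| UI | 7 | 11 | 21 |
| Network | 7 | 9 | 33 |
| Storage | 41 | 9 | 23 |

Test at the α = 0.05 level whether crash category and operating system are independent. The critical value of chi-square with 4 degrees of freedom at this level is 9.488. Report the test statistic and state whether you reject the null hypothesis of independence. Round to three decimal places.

30.839; reject H₀

Row totals: 39, 49, 73. Column totals: 55, 29, 77. Grand total N = 161.
Expected counts (row total × column total / N):
  UI, OS A: 39×55/161 = 13.3230
  UI, OS B: 39×29/161 = 7.0248
  UI, OS C: 39×77/161 = 18.6522
  Network, OS A: 49×55/161 = 16.7391
  Network, OS B: 49×29/161 = 8.8261
  Network, OS C: 49×77/161 = 23.4348
  Storage, OS A: 73×55/161 = 24.9379
  Storage, OS B: 73×29/161 = 13.1491
  Storage, OS C: 73×77/161 = 34.9130
Contributions (O − E)²/E:
  (7 − 13.3230)²/13.3230 = 3.0009
  (11 − 7.0248)²/7.0248 = 2.2495
  (21 − 18.6522)²/18.6522 = 0.2955
  (7 − 16.7391)²/16.7391 = 5.6664
  (9 − 8.8261)²/8.8261 = 0.0034
  (33 − 23.4348)²/23.4348 = 3.9042
  (41 − 24.9379)²/24.9379 = 10.3453
  (9 − 13.1491)²/13.1491 = 1.3092
  (23 − 34.9130)²/34.9130 = 4.0649
χ² = 3.0009 + 2.2495 + 0.2955 + 5.6664 + 0.0034 + 3.9042 + 10.3453 + 1.3092 + 4.0649 = 30.839
df = (3−1)(3−1) = 4. Since 30.839 > 9.488, reject the null hypothesis of independence at α = 0.05.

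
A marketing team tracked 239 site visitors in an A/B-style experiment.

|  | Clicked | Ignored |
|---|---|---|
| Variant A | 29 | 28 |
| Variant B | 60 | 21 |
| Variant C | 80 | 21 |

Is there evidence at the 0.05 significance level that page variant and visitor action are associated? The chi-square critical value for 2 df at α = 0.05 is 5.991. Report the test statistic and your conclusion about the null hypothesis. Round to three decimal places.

14.790; reject H₀

Row totals: 57, 81, 101. Column totals: 169, 70. Grand total N = 239.
Expected counts (row total × column total / N):
  Variant A, Clicked: 57×169/239 = 40.3054
  Variant A, Ignored: 57×70/239 = 16.6946
  Variant B, Clicked: 81×169/239 = 57.2762
  Variant B, Ignored: 81×70/239 = 23.7238
  Variant C, Clicked: 101×169/239 = 71.4184
  Variant C, Ignored: 101×70/239 = 29.5816
Contributions (O − E)²/E:
  (29 − 40.3054)²/40.3054 = 3.1711
  (28 − 16.6946)²/16.6946 = 7.6559
  (60 − 57.2762)²/57.2762 = 0.1295
  (21 − 23.7238)²/23.7238 = 0.3127
  (80 − 71.4184)²/71.4184 = 1.0312
  (21 − 29.5816)²/29.5816 = 2.4895
χ² = 3.1711 + 7.6559 + 0.1295 + 0.3127 + 1.0312 + 2.4895 = 14.790
df = (3−1)(2−1) = 2. Since 14.790 > 5.991, reject the null hypothesis of independence at α = 0.05.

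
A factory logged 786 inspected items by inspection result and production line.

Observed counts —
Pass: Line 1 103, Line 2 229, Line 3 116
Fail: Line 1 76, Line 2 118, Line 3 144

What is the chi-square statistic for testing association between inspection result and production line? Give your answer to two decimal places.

27.74

Row totals: 448, 338. Column totals: 179, 347, 260. Grand total N = 786.
Expected counts (row total × column total / N):
  Pass, Line 1: 448×179/786 = 102.025
  Pass, Line 2: 448×347/786 = 197.781
  Pass, Line 3: 448×260/786 = 148.193
  Fail, Line 1: 338×179/786 = 76.975
  Fail, Line 2: 338×347/786 = 149.219
  Fail, Line 3: 338×260/786 = 111.807
Contributions (O − E)²/E:
  (103 − 102.025)²/102.025 = 0.0093
  (229 − 197.781)²/197.781 = 4.9278
  (116 − 148.193)²/148.193 = 6.9935
  (76 − 76.975)²/76.975 = 0.0123
  (118 − 149.219)²/149.219 = 6.5315
  (144 − 111.807)²/111.807 = 9.2694
χ² = 0.0093 + 4.9278 + 6.9935 + 0.0123 + 6.5315 + 9.2694 = 27.74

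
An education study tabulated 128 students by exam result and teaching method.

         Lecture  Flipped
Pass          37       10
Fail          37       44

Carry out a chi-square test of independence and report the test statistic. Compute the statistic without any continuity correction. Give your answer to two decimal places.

Row totals: 47, 81. Column totals: 74, 54. Grand total N = 128.
Expected counts (row total × column total / N):
  Pass, Lecture: 47×74/128 = 27.172
  Pass, Flipped: 47×54/128 = 19.828
  Fail, Lecture: 81×74/128 = 46.828
  Fail, Flipped: 81×54/128 = 34.172
Contributions (O − E)²/E:
  (37 − 27.172)²/27.172 = 3.5547
  (10 − 19.828)²/19.828 = 4.8714
  (37 − 46.828)²/46.828 = 2.0626
  (44 − 34.172)²/34.172 = 2.8266
χ² = 3.5547 + 4.8714 + 2.0626 + 2.8266 = 13.32

13.32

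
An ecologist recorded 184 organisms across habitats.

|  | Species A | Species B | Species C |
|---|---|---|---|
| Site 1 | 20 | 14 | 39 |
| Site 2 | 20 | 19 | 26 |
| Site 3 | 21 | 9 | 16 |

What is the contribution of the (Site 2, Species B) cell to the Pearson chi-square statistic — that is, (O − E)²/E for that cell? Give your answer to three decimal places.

1.168

Row total (Site 2) = 65; column total (Species B) = 42; N = 184.
Expected count E = 65 × 42 / 184 = 14.8370.
Contribution = (O − E)²/E = (19 − 14.8370)² / 14.8370 = 1.168.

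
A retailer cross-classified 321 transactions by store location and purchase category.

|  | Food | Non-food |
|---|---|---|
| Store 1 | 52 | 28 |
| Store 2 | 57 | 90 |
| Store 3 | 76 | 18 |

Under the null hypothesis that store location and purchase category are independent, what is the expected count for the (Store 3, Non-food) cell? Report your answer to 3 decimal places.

39.826

Row total (Store 3) = 94; column total (Non-food) = 136; grand total N = 321.
Expected count = (row total × column total) / N = 94 × 136 / 321 = 39.826.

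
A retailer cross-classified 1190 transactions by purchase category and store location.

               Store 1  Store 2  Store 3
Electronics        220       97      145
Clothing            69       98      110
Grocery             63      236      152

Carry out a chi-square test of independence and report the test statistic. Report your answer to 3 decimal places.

155.517

Row totals: 462, 277, 451. Column totals: 352, 431, 407. Grand total N = 1190.
Expected counts (row total × column total / N):
  Electronics, Store 1: 462×352/1190 = 136.65882
  Electronics, Store 2: 462×431/1190 = 167.32941
  Electronics, Store 3: 462×407/1190 = 158.01176
  Clothing, Store 1: 277×352/1190 = 81.93613
  Clothing, Store 2: 277×431/1190 = 100.32521
  Clothing, Store 3: 277×407/1190 = 94.73866
  Grocery, Store 1: 451×352/1190 = 133.40504
  Grocery, Store 2: 451×431/1190 = 163.34538
  Grocery, Store 3: 451×407/1190 = 154.24958
Contributions (O − E)²/E:
  (220 − 136.65882)²/136.65882 = 50.8255
  (97 − 167.32941)²/167.32941 = 29.5598
  (145 − 158.01176)²/158.01176 = 1.0715
  (69 − 81.93613)²/81.93613 = 2.0424
  (98 − 100.32521)²/100.32521 = 0.0539
  (110 − 94.73866)²/94.73866 = 2.4584
  (63 − 133.40504)²/133.40504 = 37.1565
  (236 − 163.34538)²/163.34538 = 32.3162
  (152 − 154.24958)²/154.24958 = 0.0328
χ² = 50.8255 + 29.5598 + 1.0715 + 2.0424 + 0.0539 + 2.4584 + 37.1565 + 32.3162 + 0.0328 = 155.517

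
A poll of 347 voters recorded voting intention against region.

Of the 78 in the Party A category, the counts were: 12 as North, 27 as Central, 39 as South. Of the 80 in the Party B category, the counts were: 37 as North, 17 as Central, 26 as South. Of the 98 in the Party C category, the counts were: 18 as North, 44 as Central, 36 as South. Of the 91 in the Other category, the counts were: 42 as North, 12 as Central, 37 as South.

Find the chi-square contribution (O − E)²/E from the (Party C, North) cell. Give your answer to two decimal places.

5.31

Row total (Party C) = 98; column total (North) = 109; N = 347.
Expected count E = 98 × 109 / 347 = 30.784.
Contribution = (O − E)²/E = (18 − 30.784)² / 30.784 = 5.31.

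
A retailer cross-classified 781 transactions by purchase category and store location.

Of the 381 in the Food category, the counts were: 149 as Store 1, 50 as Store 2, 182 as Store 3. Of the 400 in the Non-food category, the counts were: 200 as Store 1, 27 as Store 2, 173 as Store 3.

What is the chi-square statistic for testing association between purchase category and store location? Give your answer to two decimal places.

14.10

Row totals: 381, 400. Column totals: 349, 77, 355. Grand total N = 781.
Expected counts (row total × column total / N):
  Food, Store 1: 381×349/781 = 170.255
  Food, Store 2: 381×77/781 = 37.563
  Food, Store 3: 381×355/781 = 173.182
  Non-food, Store 1: 400×349/781 = 178.745
  Non-food, Store 2: 400×77/781 = 39.437
  Non-food, Store 3: 400×355/781 = 181.818
Contributions (O − E)²/E:
  (149 − 170.255)²/170.255 = 2.6535
  (50 − 37.563)²/37.563 = 4.1179
  (182 − 173.182)²/173.182 = 0.4490
  (200 − 178.745)²/178.745 = 2.5275
  (27 − 39.437)²/39.437 = 3.9222
  (173 − 181.818)²/181.818 = 0.4277
χ² = 2.6535 + 4.1179 + 0.4490 + 2.5275 + 3.9222 + 0.4277 = 14.10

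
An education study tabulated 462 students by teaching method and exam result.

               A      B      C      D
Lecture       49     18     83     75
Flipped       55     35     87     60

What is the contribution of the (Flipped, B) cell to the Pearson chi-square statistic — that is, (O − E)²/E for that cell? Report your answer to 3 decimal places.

Row total (Flipped) = 237; column total (B) = 53; N = 462.
Expected count E = 237 × 53 / 462 = 27.1883.
Contribution = (O − E)²/E = (35 − 27.1883)² / 27.1883 = 2.244.

2.244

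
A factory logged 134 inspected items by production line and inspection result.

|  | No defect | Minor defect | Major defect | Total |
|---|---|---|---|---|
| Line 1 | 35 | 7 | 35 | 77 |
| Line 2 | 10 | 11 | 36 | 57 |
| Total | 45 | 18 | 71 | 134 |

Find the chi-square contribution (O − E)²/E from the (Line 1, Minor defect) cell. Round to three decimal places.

Row total (Line 1) = 77; column total (Minor defect) = 18; N = 134.
Expected count E = 77 × 18 / 134 = 10.3433.
Contribution = (O − E)²/E = (7 − 10.3433)² / 10.3433 = 1.081.

1.081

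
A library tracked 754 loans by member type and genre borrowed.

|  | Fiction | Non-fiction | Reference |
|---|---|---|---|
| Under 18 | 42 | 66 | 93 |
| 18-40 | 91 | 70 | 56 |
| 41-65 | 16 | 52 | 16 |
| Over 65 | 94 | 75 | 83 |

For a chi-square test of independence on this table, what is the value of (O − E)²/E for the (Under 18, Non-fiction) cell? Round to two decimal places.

0.24

Row total (Under 18) = 201; column total (Non-fiction) = 263; N = 754.
Expected count E = 201 × 263 / 754 = 70.110.
Contribution = (O − E)²/E = (66 − 70.110)² / 70.110 = 0.24.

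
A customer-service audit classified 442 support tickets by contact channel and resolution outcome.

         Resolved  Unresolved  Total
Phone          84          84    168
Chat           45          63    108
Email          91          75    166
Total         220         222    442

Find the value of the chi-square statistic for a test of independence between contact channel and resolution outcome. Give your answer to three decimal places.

4.533

Grand total N = 442.
Expected counts (row total × column total / N):
  Phone, Resolved: 168×220/442 = 83.6199
  Phone, Unresolved: 168×222/442 = 84.3801
  Chat, Resolved: 108×220/442 = 53.7557
  Chat, Unresolved: 108×222/442 = 54.2443
  Email, Resolved: 166×220/442 = 82.6244
  Email, Unresolved: 166×222/442 = 83.3756
Contributions (O − E)²/E:
  (84 − 83.6199)²/83.6199 = 0.0017
  (84 − 84.3801)²/84.3801 = 0.0017
  (45 − 53.7557)²/53.7557 = 1.4261
  (63 − 54.2443)²/54.2443 = 1.4133
  (91 − 82.6244)²/82.6244 = 0.8490
  (75 − 83.3756)²/83.3756 = 0.8414
χ² = 0.0017 + 0.0017 + 1.4261 + 1.4133 + 0.8490 + 0.8414 = 4.533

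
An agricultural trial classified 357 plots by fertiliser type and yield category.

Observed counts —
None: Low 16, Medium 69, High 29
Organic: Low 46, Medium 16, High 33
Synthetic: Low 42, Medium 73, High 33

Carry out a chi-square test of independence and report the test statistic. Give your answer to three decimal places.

Row totals: 114, 95, 148. Column totals: 104, 158, 95. Grand total N = 357.
Expected counts (row total × column total / N):
  None, Low: 114×104/357 = 33.2101
  None, Medium: 114×158/357 = 50.4538
  None, High: 114×95/357 = 30.3361
  Organic, Low: 95×104/357 = 27.6751
  Organic, Medium: 95×158/357 = 42.0448
  Organic, High: 95×95/357 = 25.2801
  Synthetic, Low: 148×104/357 = 43.1148
  Synthetic, Medium: 148×158/357 = 65.5014
  Synthetic, High: 148×95/357 = 39.3838
Contributions (O − E)²/E:
  (16 − 33.2101)²/33.2101 = 8.9186
  (69 − 50.4538)²/50.4538 = 6.8174
  (29 − 30.3361)²/30.3361 = 0.0588
  (46 − 27.6751)²/27.6751 = 12.1337
  (16 − 42.0448)²/42.0448 = 16.1335
  (33 − 25.2801)²/25.2801 = 2.3575
  (42 − 43.1148)²/43.1148 = 0.0288
  (73 − 65.5014)²/65.5014 = 0.8584
  (33 − 39.3838)²/39.3838 = 1.0348
χ² = 8.9186 + 6.8174 + 0.0588 + 12.1337 + 16.1335 + 2.3575 + 0.0288 + 0.8584 + 1.0348 = 48.342

48.342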